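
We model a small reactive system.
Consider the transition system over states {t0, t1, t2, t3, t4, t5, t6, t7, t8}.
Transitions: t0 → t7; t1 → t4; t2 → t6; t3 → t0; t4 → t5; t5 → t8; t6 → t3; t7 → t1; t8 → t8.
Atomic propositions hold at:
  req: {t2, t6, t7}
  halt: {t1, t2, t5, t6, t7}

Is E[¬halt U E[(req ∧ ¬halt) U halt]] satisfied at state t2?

Sat(¬halt) = {t0, t3, t4, t8}
Sat(req ∧ ¬halt) = ∅
E[(req ∧ ¬halt) U halt]: least fixpoint, start Z0 = Sat(halt) = {t1, t2, t5, t6, t7}, add states in Sat(req ∧ ¬halt) with some successor in Z. Already a fixed point.
Sat(E[(req ∧ ¬halt) U halt]) = {t1, t2, t5, t6, t7}
E[¬halt U E[(req ∧ ¬halt) U halt]]: least fixpoint, start Z0 = Sat(E[(req ∧ ¬halt) U halt]) = {t1, t2, t5, t6, t7}, add states in Sat(¬halt) with some successor in Z. Z1 = {t0, t1, t2, t4, t5, t6, t7}; Z2 = {t0, t1, t2, t3, t4, t5, t6, t7}; fixed.
Sat(E[¬halt U E[(req ∧ ¬halt) U halt]]) = {t0, t1, t2, t3, t4, t5, t6, t7}
t2 ∈ Sat(E[¬halt U E[(req ∧ ¬halt) U halt]]) = {t0, t1, t2, t3, t4, t5, t6, t7}, so the formula holds at t2.

Yes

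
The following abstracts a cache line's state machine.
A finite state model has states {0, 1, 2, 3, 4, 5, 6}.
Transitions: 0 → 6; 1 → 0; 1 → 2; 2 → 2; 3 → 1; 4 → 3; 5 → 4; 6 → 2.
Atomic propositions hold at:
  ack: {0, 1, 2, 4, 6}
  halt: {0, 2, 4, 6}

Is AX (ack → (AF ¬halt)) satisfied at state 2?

Sat(¬halt) = {1, 3, 5}
AF ¬halt: least fixpoint, start Z0 = {1, 3, 5}, add states with every successor in Z. Z1 = {1, 3, 4, 5}; fixed.
Sat(AF ¬halt) = {1, 3, 4, 5}
Sat(ack → (AF ¬halt)) = {1, 3, 4, 5}
Sat(AX (ack → (AF ¬halt))) = {s : every successor in {1, 3, 4, 5}} = {3, 4, 5}
2 ∉ Sat(AX (ack → (AF ¬halt))) = {3, 4, 5}, so the formula does not hold at 2.

No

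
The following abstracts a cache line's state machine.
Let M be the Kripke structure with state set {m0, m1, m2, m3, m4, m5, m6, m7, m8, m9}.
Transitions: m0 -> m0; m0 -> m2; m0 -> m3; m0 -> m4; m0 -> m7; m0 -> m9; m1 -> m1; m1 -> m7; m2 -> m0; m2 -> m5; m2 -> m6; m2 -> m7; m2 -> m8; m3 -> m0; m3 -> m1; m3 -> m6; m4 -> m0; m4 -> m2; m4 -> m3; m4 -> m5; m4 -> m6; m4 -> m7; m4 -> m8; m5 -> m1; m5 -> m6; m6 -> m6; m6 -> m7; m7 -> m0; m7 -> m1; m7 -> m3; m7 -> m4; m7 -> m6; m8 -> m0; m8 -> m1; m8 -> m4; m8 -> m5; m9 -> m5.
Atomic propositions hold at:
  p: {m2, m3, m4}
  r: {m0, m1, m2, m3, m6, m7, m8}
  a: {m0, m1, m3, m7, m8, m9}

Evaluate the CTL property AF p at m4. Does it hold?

AF p: least fixpoint, start Z0 = {m2, m3, m4}, add states with every successor in Z. Already a fixed point.
Sat(AF p) = {m2, m3, m4}
m4 ∈ Sat(AF p) = {m2, m3, m4}, so the formula holds at m4.

Yes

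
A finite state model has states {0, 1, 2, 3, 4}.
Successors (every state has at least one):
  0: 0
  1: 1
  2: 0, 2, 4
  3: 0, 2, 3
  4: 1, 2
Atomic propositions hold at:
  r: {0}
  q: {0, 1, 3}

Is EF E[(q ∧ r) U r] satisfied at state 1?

Sat(q ∧ r) = {0}
E[(q ∧ r) U r]: least fixpoint, start Z0 = Sat(r) = {0}, add states in Sat(q ∧ r) with some successor in Z. Already a fixed point.
Sat(E[(q ∧ r) U r]) = {0}
EF E[(q ∧ r) U r]: least fixpoint, start Z0 = {0}, add states with some successor in Z. Z1 = {0, 2, 3}; Z2 = {0, 2, 3, 4}; fixed.
Sat(EF E[(q ∧ r) U r]) = {0, 2, 3, 4}
1 ∉ Sat(EF E[(q ∧ r) U r]) = {0, 2, 3, 4}, so the formula does not hold at 1.

No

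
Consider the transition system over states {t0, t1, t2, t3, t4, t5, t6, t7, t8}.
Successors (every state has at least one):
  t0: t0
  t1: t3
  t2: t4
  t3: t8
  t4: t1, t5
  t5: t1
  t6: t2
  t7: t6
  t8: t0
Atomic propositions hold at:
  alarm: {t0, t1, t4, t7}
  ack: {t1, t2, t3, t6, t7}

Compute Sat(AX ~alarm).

Sat(~alarm) = {t2, t3, t5, t6, t8}
Sat(AX ~alarm) = {s : every successor in {t2, t3, t5, t6, t8}} = {t1, t3, t6, t7}

{t1, t3, t6, t7}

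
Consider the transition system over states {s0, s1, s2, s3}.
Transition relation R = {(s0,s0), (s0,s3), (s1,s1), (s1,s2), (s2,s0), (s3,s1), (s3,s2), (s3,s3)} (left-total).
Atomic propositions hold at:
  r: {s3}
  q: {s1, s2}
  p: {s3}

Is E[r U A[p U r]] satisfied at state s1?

No

A[p U r]: least fixpoint, start Z0 = Sat(r) = {s3}, add states in Sat(p) with every successor in Z. Already a fixed point.
Sat(A[p U r]) = {s3}
E[r U A[p U r]]: least fixpoint, start Z0 = Sat(A[p U r]) = {s3}, add states in Sat(r) with some successor in Z. Already a fixed point.
Sat(E[r U A[p U r]]) = {s3}
s1 ∉ Sat(E[r U A[p U r]]) = {s3}, so the formula does not hold at s1.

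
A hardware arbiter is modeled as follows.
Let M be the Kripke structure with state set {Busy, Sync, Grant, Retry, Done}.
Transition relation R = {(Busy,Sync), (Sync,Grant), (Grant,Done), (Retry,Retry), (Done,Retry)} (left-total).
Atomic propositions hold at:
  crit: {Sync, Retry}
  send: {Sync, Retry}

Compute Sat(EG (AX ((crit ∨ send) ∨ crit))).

Sat(crit ∨ send) = {Sync, Retry}
Sat((crit ∨ send) ∨ crit) = {Sync, Retry}
Sat(AX ((crit ∨ send) ∨ crit)) = {s : every successor in {Sync, Retry}} = {Busy, Retry, Done}
EG (AX ((crit ∨ send) ∨ crit)): greatest fixpoint, start Z0 = {Busy, Retry, Done}, keep only states in Sat with some successor in Z. Z1 = {Retry, Done}; fixed.
Sat(EG (AX ((crit ∨ send) ∨ crit))) = {Retry, Done}

{Retry, Done}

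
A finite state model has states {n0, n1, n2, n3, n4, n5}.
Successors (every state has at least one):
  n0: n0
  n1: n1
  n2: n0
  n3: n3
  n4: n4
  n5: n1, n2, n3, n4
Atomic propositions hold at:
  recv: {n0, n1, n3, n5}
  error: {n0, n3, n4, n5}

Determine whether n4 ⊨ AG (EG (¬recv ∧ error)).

Sat(¬recv) = {n2, n4}
Sat(¬recv ∧ error) = {n4}
EG (¬recv ∧ error): greatest fixpoint, start Z0 = {n4}, keep only states in Sat with some successor in Z. Already a fixed point.
Sat(EG (¬recv ∧ error)) = {n4}
AG (EG (¬recv ∧ error)): greatest fixpoint, start Z0 = {n4}, keep only states in Sat with every successor in Z. Already a fixed point.
Sat(AG (EG (¬recv ∧ error))) = {n4}
n4 ∈ Sat(AG (EG (¬recv ∧ error))) = {n4}, so the formula holds at n4.

Yes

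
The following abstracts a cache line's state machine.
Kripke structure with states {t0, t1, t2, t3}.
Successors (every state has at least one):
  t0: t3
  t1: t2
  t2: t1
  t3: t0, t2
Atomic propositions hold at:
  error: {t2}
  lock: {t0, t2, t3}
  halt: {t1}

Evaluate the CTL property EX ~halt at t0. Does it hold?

Sat(~halt) = {t0, t2, t3}
Sat(EX ~halt) = {s : some successor in {t0, t2, t3}} = {t0, t1, t3}
t0 ∈ Sat(EX ~halt) = {t0, t1, t3}, so the formula holds at t0.

Yes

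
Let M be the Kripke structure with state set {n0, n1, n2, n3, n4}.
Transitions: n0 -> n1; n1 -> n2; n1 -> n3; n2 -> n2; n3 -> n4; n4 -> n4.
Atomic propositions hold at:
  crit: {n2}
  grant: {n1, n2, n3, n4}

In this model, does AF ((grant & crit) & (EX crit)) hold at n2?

Yes

Sat(grant & crit) = {n2}
Sat(EX crit) = {s : some successor in {n2}} = {n1, n2}
Sat((grant & crit) & (EX crit)) = {n2}
AF ((grant & crit) & (EX crit)): least fixpoint, start Z0 = {n2}, add states with every successor in Z. Already a fixed point.
Sat(AF ((grant & crit) & (EX crit))) = {n2}
n2 ∈ Sat(AF ((grant & crit) & (EX crit))) = {n2}, so the formula holds at n2.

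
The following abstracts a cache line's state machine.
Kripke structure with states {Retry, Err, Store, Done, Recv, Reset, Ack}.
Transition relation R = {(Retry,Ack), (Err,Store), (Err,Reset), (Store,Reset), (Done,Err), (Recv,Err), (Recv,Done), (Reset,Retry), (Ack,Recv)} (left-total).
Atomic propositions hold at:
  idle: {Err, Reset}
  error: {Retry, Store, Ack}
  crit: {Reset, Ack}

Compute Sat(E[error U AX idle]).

Sat(AX idle) = {s : every successor in {Err, Reset}} = {Store, Done}
E[error U AX idle]: least fixpoint, start Z0 = Sat(AX idle) = {Store, Done}, add states in Sat(error) with some successor in Z. Already a fixed point.
Sat(E[error U AX idle]) = {Store, Done}

{Store, Done}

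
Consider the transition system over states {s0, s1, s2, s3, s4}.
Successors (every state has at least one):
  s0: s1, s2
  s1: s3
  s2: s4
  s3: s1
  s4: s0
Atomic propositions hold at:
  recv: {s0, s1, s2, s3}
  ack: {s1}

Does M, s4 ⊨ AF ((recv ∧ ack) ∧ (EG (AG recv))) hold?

No

Sat(recv ∧ ack) = {s1}
AG recv: greatest fixpoint, start Z0 = {s0, s1, s2, s3}, keep only states in Sat with every successor in Z. Z1 = {s0, s1, s3}; Z2 = {s1, s3}; fixed.
Sat(AG recv) = {s1, s3}
EG (AG recv): greatest fixpoint, start Z0 = {s1, s3}, keep only states in Sat with some successor in Z. Already a fixed point.
Sat(EG (AG recv)) = {s1, s3}
Sat((recv ∧ ack) ∧ (EG (AG recv))) = {s1}
AF ((recv ∧ ack) ∧ (EG (AG recv))): least fixpoint, start Z0 = {s1}, add states with every successor in Z. Z1 = {s1, s3}; fixed.
Sat(AF ((recv ∧ ack) ∧ (EG (AG recv)))) = {s1, s3}
s4 ∉ Sat(AF ((recv ∧ ack) ∧ (EG (AG recv)))) = {s1, s3}, so the formula does not hold at s4.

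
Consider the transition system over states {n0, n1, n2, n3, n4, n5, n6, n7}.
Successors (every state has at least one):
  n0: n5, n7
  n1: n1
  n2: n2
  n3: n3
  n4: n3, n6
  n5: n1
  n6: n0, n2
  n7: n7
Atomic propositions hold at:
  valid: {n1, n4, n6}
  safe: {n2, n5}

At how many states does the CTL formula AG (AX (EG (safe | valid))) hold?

Sat(safe | valid) = {n1, n2, n4, n5, n6}
EG (safe | valid): greatest fixpoint, start Z0 = {n1, n2, n4, n5, n6}, keep only states in Sat with some successor in Z. Already a fixed point.
Sat(EG (safe | valid)) = {n1, n2, n4, n5, n6}
Sat(AX (EG (safe | valid))) = {s : every successor in {n1, n2, n4, n5, n6}} = {n1, n2, n5}
AG (AX (EG (safe | valid))): greatest fixpoint, start Z0 = {n1, n2, n5}, keep only states in Sat with every successor in Z. Already a fixed point.
Sat(AG (AX (EG (safe | valid)))) = {n1, n2, n5}
|Sat(AG (AX (EG (safe | valid))))| = |{n1, n2, n5}| = 3.

3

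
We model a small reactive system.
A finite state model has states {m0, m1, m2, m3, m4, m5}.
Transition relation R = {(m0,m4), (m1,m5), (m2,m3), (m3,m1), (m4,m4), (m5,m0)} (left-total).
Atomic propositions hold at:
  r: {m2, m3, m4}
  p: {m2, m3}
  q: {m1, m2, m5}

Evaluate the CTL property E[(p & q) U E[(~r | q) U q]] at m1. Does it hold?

Yes

Sat(p & q) = {m2}
Sat(~r) = {m0, m1, m5}
Sat(~r | q) = {m0, m1, m2, m5}
E[(~r | q) U q]: least fixpoint, start Z0 = Sat(q) = {m1, m2, m5}, add states in Sat(~r | q) with some successor in Z. Already a fixed point.
Sat(E[(~r | q) U q]) = {m1, m2, m5}
E[(p & q) U E[(~r | q) U q]]: least fixpoint, start Z0 = Sat(E[(~r | q) U q]) = {m1, m2, m5}, add states in Sat(p & q) with some successor in Z. Already a fixed point.
Sat(E[(p & q) U E[(~r | q) U q]]) = {m1, m2, m5}
m1 ∈ Sat(E[(p & q) U E[(~r | q) U q]]) = {m1, m2, m5}, so the formula holds at m1.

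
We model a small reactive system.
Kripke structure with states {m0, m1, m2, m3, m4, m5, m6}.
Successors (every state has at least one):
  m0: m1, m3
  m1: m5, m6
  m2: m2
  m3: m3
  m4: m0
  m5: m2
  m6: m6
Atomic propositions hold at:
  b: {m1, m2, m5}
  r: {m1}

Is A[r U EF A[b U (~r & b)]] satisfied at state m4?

Yes

Sat(~r) = {m0, m2, m3, m4, m5, m6}
Sat(~r & b) = {m2, m5}
A[b U (~r & b)]: least fixpoint, start Z0 = Sat((~r & b)) = {m2, m5}, add states in Sat(b) with every successor in Z. Already a fixed point.
Sat(A[b U (~r & b)]) = {m2, m5}
EF A[b U (~r & b)]: least fixpoint, start Z0 = {m2, m5}, add states with some successor in Z. Z1 = {m1, m2, m5}; Z2 = {m0, m1, m2, m5}; Z3 = {m0, m1, m2, m4, m5}; fixed.
Sat(EF A[b U (~r & b)]) = {m0, m1, m2, m4, m5}
A[r U EF A[b U (~r & b)]]: least fixpoint, start Z0 = Sat(EF A[b U (~r & b)]) = {m0, m1, m2, m4, m5}, add states in Sat(r) with every successor in Z. Already a fixed point.
Sat(A[r U EF A[b U (~r & b)]]) = {m0, m1, m2, m4, m5}
m4 ∈ Sat(A[r U EF A[b U (~r & b)]]) = {m0, m1, m2, m4, m5}, so the formula holds at m4.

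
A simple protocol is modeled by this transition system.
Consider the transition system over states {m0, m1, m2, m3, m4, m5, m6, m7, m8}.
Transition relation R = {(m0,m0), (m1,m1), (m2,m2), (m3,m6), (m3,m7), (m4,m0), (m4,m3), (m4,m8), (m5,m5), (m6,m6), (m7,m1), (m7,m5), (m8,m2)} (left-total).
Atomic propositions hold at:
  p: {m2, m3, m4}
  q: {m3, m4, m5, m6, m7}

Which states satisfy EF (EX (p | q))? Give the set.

{m2, m3, m4, m5, m6, m7, m8}

Sat(p | q) = {m2, m3, m4, m5, m6, m7}
Sat(EX (p | q)) = {s : some successor in {m2, m3, m4, m5, m6, m7}} = {m2, m3, m4, m5, m6, m7, m8}
EF (EX (p | q)): least fixpoint, start Z0 = {m2, m3, m4, m5, m6, m7, m8}, add states with some successor in Z. Already a fixed point.
Sat(EF (EX (p | q))) = {m2, m3, m4, m5, m6, m7, m8}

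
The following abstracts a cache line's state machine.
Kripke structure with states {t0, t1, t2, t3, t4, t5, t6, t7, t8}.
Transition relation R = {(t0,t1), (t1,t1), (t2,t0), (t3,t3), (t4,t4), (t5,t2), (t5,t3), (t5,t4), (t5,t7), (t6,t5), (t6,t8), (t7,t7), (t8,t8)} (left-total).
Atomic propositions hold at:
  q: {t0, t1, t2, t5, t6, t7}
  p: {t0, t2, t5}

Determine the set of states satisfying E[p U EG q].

{t0, t1, t2, t5, t6, t7}

EG q: greatest fixpoint, start Z0 = {t0, t1, t2, t5, t6, t7}, keep only states in Sat with some successor in Z. Already a fixed point.
Sat(EG q) = {t0, t1, t2, t5, t6, t7}
E[p U EG q]: least fixpoint, start Z0 = Sat(EG q) = {t0, t1, t2, t5, t6, t7}, add states in Sat(p) with some successor in Z. Already a fixed point.
Sat(E[p U EG q]) = {t0, t1, t2, t5, t6, t7}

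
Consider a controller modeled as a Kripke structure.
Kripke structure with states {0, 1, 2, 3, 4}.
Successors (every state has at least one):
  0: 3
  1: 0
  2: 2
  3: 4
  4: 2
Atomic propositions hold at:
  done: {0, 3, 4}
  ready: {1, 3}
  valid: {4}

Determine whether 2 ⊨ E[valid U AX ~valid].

Yes

Sat(~valid) = {0, 1, 2, 3}
Sat(AX ~valid) = {s : every successor in {0, 1, 2, 3}} = {0, 1, 2, 4}
E[valid U AX ~valid]: least fixpoint, start Z0 = Sat(AX ~valid) = {0, 1, 2, 4}, add states in Sat(valid) with some successor in Z. Already a fixed point.
Sat(E[valid U AX ~valid]) = {0, 1, 2, 4}
2 ∈ Sat(E[valid U AX ~valid]) = {0, 1, 2, 4}, so the formula holds at 2.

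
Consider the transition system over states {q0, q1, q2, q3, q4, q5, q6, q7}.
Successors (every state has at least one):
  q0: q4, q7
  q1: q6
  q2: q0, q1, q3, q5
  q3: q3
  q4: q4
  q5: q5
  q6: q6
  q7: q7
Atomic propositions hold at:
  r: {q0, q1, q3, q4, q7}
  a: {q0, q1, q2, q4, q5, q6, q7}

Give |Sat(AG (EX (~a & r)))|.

1

Sat(~a) = {q3}
Sat(~a & r) = {q3}
Sat(EX (~a & r)) = {s : some successor in {q3}} = {q2, q3}
AG (EX (~a & r)): greatest fixpoint, start Z0 = {q2, q3}, keep only states in Sat with every successor in Z. Z1 = {q3}; fixed.
Sat(AG (EX (~a & r))) = {q3}
|Sat(AG (EX (~a & r)))| = |{q3}| = 1.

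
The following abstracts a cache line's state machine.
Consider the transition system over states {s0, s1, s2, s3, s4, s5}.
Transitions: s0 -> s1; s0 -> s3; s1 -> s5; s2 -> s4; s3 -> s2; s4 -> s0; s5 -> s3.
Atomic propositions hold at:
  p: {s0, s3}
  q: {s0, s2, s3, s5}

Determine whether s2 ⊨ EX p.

No

Sat(EX p) = {s : some successor in {s0, s3}} = {s0, s4, s5}
s2 ∉ Sat(EX p) = {s0, s4, s5}, so the formula does not hold at s2.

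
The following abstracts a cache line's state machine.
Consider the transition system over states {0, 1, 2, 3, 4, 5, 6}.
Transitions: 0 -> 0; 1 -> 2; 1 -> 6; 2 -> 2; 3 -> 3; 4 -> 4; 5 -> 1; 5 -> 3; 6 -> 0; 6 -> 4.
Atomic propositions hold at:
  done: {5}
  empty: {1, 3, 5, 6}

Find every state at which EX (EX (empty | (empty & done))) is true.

{3, 5}

Sat(empty & done) = {5}
Sat(empty | (empty & done)) = {1, 3, 5, 6}
Sat(EX (empty | (empty & done))) = {s : some successor in {1, 3, 5, 6}} = {1, 3, 5}
Sat(EX (EX (empty | (empty & done)))) = {s : some successor in {1, 3, 5}} = {3, 5}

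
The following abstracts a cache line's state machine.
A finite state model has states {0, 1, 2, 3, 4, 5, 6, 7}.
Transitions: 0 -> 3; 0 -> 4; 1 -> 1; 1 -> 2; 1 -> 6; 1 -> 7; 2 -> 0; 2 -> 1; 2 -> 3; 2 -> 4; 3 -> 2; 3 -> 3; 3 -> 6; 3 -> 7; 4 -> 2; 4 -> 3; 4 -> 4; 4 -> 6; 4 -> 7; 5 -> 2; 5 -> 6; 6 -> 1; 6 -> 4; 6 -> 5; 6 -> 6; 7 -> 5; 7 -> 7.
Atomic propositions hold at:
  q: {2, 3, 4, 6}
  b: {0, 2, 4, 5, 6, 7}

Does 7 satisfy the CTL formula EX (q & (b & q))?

Sat(b & q) = {2, 4, 6}
Sat(q & (b & q)) = {2, 4, 6}
Sat(EX (q & (b & q))) = {s : some successor in {2, 4, 6}} = {0, 1, 2, 3, 4, 5, 6}
7 ∉ Sat(EX (q & (b & q))) = {0, 1, 2, 3, 4, 5, 6}, so the formula does not hold at 7.

No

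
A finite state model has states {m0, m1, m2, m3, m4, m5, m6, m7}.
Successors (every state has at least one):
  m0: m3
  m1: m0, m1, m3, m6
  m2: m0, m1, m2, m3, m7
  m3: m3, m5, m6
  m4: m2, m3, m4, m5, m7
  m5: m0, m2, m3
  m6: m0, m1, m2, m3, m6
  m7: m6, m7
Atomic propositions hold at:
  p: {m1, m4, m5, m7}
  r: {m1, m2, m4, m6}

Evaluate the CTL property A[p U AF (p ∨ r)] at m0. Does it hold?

Sat(p ∨ r) = {m1, m2, m4, m5, m6, m7}
AF (p ∨ r): least fixpoint, start Z0 = {m1, m2, m4, m5, m6, m7}, add states with every successor in Z. Already a fixed point.
Sat(AF (p ∨ r)) = {m1, m2, m4, m5, m6, m7}
A[p U AF (p ∨ r)]: least fixpoint, start Z0 = Sat(AF (p ∨ r)) = {m1, m2, m4, m5, m6, m7}, add states in Sat(p) with every successor in Z. Already a fixed point.
Sat(A[p U AF (p ∨ r)]) = {m1, m2, m4, m5, m6, m7}
m0 ∉ Sat(A[p U AF (p ∨ r)]) = {m1, m2, m4, m5, m6, m7}, so the formula does not hold at m0.

No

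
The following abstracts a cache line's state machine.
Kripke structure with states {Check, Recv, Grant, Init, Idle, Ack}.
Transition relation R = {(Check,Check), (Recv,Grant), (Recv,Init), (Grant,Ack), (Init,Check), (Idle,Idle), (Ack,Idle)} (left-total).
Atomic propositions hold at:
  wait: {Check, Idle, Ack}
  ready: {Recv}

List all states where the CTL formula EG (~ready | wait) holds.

Sat(~ready) = {Check, Grant, Init, Idle, Ack}
Sat(~ready | wait) = {Check, Grant, Init, Idle, Ack}
EG (~ready | wait): greatest fixpoint, start Z0 = {Check, Grant, Init, Idle, Ack}, keep only states in Sat with some successor in Z. Already a fixed point.
Sat(EG (~ready | wait)) = {Check, Grant, Init, Idle, Ack}

{Check, Grant, Init, Idle, Ack}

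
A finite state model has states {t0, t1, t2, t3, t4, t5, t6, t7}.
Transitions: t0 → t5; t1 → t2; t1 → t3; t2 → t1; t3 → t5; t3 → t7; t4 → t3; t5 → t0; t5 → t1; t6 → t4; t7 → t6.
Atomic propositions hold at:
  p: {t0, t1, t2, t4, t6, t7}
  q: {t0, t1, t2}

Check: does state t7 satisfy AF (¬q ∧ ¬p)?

Sat(¬q) = {t3, t4, t5, t6, t7}
Sat(¬p) = {t3, t5}
Sat(¬q ∧ ¬p) = {t3, t5}
AF (¬q ∧ ¬p): least fixpoint, start Z0 = {t3, t5}, add states with every successor in Z. Z1 = {t0, t3, t4, t5}; Z2 = {t0, t3, t4, t5, t6}; Z3 = {t0, t3, t4, t5, t6, t7}; fixed.
Sat(AF (¬q ∧ ¬p)) = {t0, t3, t4, t5, t6, t7}
t7 ∈ Sat(AF (¬q ∧ ¬p)) = {t0, t3, t4, t5, t6, t7}, so the formula holds at t7.

Yes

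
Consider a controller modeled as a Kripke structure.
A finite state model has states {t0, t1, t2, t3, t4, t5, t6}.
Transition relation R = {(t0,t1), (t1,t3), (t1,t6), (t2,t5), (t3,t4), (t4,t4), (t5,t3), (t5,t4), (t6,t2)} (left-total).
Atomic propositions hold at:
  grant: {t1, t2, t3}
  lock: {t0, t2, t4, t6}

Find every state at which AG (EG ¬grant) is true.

Sat(¬grant) = {t0, t4, t5, t6}
EG ¬grant: greatest fixpoint, start Z0 = {t0, t4, t5, t6}, keep only states in Sat with some successor in Z. Z1 = {t4, t5}; fixed.
Sat(EG ¬grant) = {t4, t5}
AG (EG ¬grant): greatest fixpoint, start Z0 = {t4, t5}, keep only states in Sat with every successor in Z. Z1 = {t4}; fixed.
Sat(AG (EG ¬grant)) = {t4}

{t4}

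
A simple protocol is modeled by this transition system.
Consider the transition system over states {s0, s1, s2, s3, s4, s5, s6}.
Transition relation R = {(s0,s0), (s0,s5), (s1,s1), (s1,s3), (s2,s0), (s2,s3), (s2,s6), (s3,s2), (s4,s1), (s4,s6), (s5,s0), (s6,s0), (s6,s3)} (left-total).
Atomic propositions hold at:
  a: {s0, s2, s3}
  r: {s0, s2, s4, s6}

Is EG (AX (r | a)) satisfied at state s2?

Yes

Sat(r | a) = {s0, s2, s3, s4, s6}
Sat(AX (r | a)) = {s : every successor in {s0, s2, s3, s4, s6}} = {s2, s3, s5, s6}
EG (AX (r | a)): greatest fixpoint, start Z0 = {s2, s3, s5, s6}, keep only states in Sat with some successor in Z. Z1 = {s2, s3, s6}; fixed.
Sat(EG (AX (r | a))) = {s2, s3, s6}
s2 ∈ Sat(EG (AX (r | a))) = {s2, s3, s6}, so the formula holds at s2.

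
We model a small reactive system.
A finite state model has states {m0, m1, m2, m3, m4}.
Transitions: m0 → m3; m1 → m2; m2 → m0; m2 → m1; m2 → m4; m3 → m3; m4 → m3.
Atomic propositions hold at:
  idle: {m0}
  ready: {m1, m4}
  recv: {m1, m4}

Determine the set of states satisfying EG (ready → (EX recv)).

{m0, m2, m3}

Sat(EX recv) = {s : some successor in {m1, m4}} = {m2}
Sat(ready → (EX recv)) = {m0, m2, m3}
EG (ready → (EX recv)): greatest fixpoint, start Z0 = {m0, m2, m3}, keep only states in Sat with some successor in Z. Already a fixed point.
Sat(EG (ready → (EX recv))) = {m0, m2, m3}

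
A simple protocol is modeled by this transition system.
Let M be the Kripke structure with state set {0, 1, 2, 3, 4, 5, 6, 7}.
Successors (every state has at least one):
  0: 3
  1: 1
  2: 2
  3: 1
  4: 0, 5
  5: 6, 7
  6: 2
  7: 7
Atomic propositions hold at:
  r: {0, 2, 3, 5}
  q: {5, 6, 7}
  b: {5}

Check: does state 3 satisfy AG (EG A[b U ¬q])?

Sat(¬q) = {0, 1, 2, 3, 4}
A[b U ¬q]: least fixpoint, start Z0 = Sat(¬q) = {0, 1, 2, 3, 4}, add states in Sat(b) with every successor in Z. Already a fixed point.
Sat(A[b U ¬q]) = {0, 1, 2, 3, 4}
EG A[b U ¬q]: greatest fixpoint, start Z0 = {0, 1, 2, 3, 4}, keep only states in Sat with some successor in Z. Already a fixed point.
Sat(EG A[b U ¬q]) = {0, 1, 2, 3, 4}
AG (EG A[b U ¬q]): greatest fixpoint, start Z0 = {0, 1, 2, 3, 4}, keep only states in Sat with every successor in Z. Z1 = {0, 1, 2, 3}; fixed.
Sat(AG (EG A[b U ¬q])) = {0, 1, 2, 3}
3 ∈ Sat(AG (EG A[b U ¬q])) = {0, 1, 2, 3}, so the formula holds at 3.

Yes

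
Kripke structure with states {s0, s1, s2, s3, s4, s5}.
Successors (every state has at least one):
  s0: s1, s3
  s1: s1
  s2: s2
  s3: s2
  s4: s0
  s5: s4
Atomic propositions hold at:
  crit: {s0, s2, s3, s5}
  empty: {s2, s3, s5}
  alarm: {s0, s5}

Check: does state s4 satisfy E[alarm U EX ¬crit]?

No

Sat(¬crit) = {s1, s4}
Sat(EX ¬crit) = {s : some successor in {s1, s4}} = {s0, s1, s5}
E[alarm U EX ¬crit]: least fixpoint, start Z0 = Sat(EX ¬crit) = {s0, s1, s5}, add states in Sat(alarm) with some successor in Z. Already a fixed point.
Sat(E[alarm U EX ¬crit]) = {s0, s1, s5}
s4 ∉ Sat(E[alarm U EX ¬crit]) = {s0, s1, s5}, so the formula does not hold at s4.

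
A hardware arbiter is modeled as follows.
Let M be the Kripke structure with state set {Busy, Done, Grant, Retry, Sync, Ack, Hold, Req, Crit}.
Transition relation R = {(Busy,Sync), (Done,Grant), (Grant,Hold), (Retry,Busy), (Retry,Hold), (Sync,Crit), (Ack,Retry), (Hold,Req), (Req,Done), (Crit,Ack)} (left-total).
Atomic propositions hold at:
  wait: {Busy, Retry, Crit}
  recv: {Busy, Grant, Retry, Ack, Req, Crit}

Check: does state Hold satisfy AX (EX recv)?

Sat(EX recv) = {s : some successor in {Busy, Grant, Retry, Ack, Req, Crit}} = {Done, Retry, Sync, Ack, Hold, Crit}
Sat(AX (EX recv)) = {s : every successor in {Done, Retry, Sync, Ack, Hold, Crit}} = {Busy, Grant, Sync, Ack, Req, Crit}
Hold ∉ Sat(AX (EX recv)) = {Busy, Grant, Sync, Ack, Req, Crit}, so the formula does not hold at Hold.

No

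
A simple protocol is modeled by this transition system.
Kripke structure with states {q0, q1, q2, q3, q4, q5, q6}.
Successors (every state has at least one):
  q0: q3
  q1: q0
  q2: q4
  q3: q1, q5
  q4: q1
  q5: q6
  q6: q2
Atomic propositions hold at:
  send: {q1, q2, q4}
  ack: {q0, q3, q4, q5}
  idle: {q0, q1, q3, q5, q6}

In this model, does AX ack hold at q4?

No

Sat(AX ack) = {s : every successor in {q0, q3, q4, q5}} = {q0, q1, q2}
q4 ∉ Sat(AX ack) = {q0, q1, q2}, so the formula does not hold at q4.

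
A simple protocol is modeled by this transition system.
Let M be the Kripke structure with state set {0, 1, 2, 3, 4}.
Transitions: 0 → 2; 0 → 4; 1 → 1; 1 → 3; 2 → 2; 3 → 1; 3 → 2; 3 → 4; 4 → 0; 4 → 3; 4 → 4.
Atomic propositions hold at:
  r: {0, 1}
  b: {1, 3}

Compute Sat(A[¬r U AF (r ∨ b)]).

{0, 1, 3}

Sat(¬r) = {2, 3, 4}
Sat(r ∨ b) = {0, 1, 3}
AF (r ∨ b): least fixpoint, start Z0 = {0, 1, 3}, add states with every successor in Z. Already a fixed point.
Sat(AF (r ∨ b)) = {0, 1, 3}
A[¬r U AF (r ∨ b)]: least fixpoint, start Z0 = Sat(AF (r ∨ b)) = {0, 1, 3}, add states in Sat(¬r) with every successor in Z. Already a fixed point.
Sat(A[¬r U AF (r ∨ b)]) = {0, 1, 3}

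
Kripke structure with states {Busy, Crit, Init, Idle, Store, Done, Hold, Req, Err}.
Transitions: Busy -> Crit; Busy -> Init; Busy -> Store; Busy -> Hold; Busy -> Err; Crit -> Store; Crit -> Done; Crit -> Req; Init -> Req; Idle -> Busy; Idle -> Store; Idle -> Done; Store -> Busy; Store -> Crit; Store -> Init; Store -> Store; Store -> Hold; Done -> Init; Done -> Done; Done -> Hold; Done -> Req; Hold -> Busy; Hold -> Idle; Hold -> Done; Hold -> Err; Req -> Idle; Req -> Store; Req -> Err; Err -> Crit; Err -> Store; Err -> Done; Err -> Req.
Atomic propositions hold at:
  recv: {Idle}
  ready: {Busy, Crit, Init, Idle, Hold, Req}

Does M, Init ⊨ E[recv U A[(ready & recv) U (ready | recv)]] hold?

Yes

Sat(ready & recv) = {Idle}
Sat(ready | recv) = {Busy, Crit, Init, Idle, Hold, Req}
A[(ready & recv) U (ready | recv)]: least fixpoint, start Z0 = Sat((ready | recv)) = {Busy, Crit, Init, Idle, Hold, Req}, add states in Sat(ready & recv) with every successor in Z. Already a fixed point.
Sat(A[(ready & recv) U (ready | recv)]) = {Busy, Crit, Init, Idle, Hold, Req}
E[recv U A[(ready & recv) U (ready | recv)]]: least fixpoint, start Z0 = Sat(A[(ready & recv) U (ready | recv)]) = {Busy, Crit, Init, Idle, Hold, Req}, add states in Sat(recv) with some successor in Z. Already a fixed point.
Sat(E[recv U A[(ready & recv) U (ready | recv)]]) = {Busy, Crit, Init, Idle, Hold, Req}
Init ∈ Sat(E[recv U A[(ready & recv) U (ready | recv)]]) = {Busy, Crit, Init, Idle, Hold, Req}, so the formula holds at Init.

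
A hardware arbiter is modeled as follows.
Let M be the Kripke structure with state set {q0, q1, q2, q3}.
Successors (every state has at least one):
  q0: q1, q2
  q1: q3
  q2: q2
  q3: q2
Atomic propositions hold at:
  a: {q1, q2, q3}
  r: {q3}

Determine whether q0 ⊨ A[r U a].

A[r U a]: least fixpoint, start Z0 = Sat(a) = {q1, q2, q3}, add states in Sat(r) with every successor in Z. Already a fixed point.
Sat(A[r U a]) = {q1, q2, q3}
q0 ∉ Sat(A[r U a]) = {q1, q2, q3}, so the formula does not hold at q0.

No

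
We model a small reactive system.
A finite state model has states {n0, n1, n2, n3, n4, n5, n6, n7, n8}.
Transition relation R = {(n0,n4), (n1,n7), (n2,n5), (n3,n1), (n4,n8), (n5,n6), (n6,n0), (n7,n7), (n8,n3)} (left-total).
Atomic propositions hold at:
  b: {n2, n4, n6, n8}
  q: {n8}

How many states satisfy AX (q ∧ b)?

1

Sat(q ∧ b) = {n8}
Sat(AX (q ∧ b)) = {s : every successor in {n8}} = {n4}
|Sat(AX (q ∧ b))| = |{n4}| = 1.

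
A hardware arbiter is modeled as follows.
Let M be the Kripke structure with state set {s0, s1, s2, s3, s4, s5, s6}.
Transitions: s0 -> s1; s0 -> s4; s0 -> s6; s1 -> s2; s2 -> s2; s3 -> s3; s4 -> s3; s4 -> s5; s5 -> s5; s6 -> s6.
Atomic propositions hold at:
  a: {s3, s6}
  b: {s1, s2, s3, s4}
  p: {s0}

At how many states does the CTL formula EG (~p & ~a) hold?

4

Sat(~p) = {s1, s2, s3, s4, s5, s6}
Sat(~a) = {s0, s1, s2, s4, s5}
Sat(~p & ~a) = {s1, s2, s4, s5}
EG (~p & ~a): greatest fixpoint, start Z0 = {s1, s2, s4, s5}, keep only states in Sat with some successor in Z. Already a fixed point.
Sat(EG (~p & ~a)) = {s1, s2, s4, s5}
|Sat(EG (~p & ~a))| = |{s1, s2, s4, s5}| = 4.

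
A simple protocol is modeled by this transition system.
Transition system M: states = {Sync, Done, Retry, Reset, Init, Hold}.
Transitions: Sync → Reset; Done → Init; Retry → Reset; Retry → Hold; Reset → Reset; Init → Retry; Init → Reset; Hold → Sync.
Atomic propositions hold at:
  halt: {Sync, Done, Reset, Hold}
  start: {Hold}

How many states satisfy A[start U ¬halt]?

Sat(¬halt) = {Retry, Init}
A[start U ¬halt]: least fixpoint, start Z0 = Sat(¬halt) = {Retry, Init}, add states in Sat(start) with every successor in Z. Already a fixed point.
Sat(A[start U ¬halt]) = {Retry, Init}
|Sat(A[start U ¬halt])| = |{Retry, Init}| = 2.

2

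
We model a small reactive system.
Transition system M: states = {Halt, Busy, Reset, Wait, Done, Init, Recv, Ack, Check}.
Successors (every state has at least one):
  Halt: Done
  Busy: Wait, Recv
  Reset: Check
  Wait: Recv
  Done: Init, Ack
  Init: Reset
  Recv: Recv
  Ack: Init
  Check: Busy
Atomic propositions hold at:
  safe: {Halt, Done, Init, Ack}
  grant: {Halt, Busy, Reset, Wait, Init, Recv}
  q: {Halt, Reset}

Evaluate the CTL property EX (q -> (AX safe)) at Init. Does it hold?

Sat(AX safe) = {s : every successor in {Halt, Done, Init, Ack}} = {Halt, Done, Ack}
Sat(q -> (AX safe)) = {Halt, Busy, Wait, Done, Init, Recv, Ack, Check}
Sat(EX (q -> (AX safe))) = {s : some successor in {Halt, Busy, Wait, Done, Init, Recv, Ack, Check}} = {Halt, Busy, Reset, Wait, Done, Recv, Ack, Check}
Init ∉ Sat(EX (q -> (AX safe))) = {Halt, Busy, Reset, Wait, Done, Recv, Ack, Check}, so the formula does not hold at Init.

No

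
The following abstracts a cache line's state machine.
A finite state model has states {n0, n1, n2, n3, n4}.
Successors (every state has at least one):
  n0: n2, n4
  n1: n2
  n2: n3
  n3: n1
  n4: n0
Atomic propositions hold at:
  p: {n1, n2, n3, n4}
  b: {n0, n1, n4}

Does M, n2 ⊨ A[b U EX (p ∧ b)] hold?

Sat(p ∧ b) = {n1, n4}
Sat(EX (p ∧ b)) = {s : some successor in {n1, n4}} = {n0, n3}
A[b U EX (p ∧ b)]: least fixpoint, start Z0 = Sat(EX (p ∧ b)) = {n0, n3}, add states in Sat(b) with every successor in Z. Z1 = {n0, n3, n4}; fixed.
Sat(A[b U EX (p ∧ b)]) = {n0, n3, n4}
n2 ∉ Sat(A[b U EX (p ∧ b)]) = {n0, n3, n4}, so the formula does not hold at n2.

No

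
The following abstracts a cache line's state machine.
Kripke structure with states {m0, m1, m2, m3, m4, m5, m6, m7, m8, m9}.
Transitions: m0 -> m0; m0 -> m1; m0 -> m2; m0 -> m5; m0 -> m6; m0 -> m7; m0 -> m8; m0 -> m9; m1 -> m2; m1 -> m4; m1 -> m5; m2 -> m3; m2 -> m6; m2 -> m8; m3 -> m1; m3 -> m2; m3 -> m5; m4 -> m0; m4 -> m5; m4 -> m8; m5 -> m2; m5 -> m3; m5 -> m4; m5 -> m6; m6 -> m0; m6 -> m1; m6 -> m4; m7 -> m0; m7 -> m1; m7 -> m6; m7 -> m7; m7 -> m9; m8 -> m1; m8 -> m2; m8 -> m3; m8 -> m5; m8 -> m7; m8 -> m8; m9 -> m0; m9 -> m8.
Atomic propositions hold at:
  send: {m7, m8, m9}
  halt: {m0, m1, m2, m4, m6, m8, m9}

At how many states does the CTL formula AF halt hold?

AF halt: least fixpoint, start Z0 = {m0, m1, m2, m4, m6, m8, m9}, add states with every successor in Z. Already a fixed point.
Sat(AF halt) = {m0, m1, m2, m4, m6, m8, m9}
|Sat(AF halt)| = |{m0, m1, m2, m4, m6, m8, m9}| = 7.

7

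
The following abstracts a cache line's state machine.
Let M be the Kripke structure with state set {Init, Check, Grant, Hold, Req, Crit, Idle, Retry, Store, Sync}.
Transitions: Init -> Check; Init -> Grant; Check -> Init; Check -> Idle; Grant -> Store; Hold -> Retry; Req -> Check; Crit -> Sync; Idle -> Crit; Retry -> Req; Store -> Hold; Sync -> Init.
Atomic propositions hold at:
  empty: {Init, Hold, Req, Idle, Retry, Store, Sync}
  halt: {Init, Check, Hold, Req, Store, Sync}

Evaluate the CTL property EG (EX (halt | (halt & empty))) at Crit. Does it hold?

Yes

Sat(halt & empty) = {Init, Hold, Req, Store, Sync}
Sat(halt | (halt & empty)) = {Init, Check, Hold, Req, Store, Sync}
Sat(EX (halt | (halt & empty))) = {s : some successor in {Init, Check, Hold, Req, Store, Sync}} = {Init, Check, Grant, Req, Crit, Retry, Store, Sync}
EG (EX (halt | (halt & empty))): greatest fixpoint, start Z0 = {Init, Check, Grant, Req, Crit, Retry, Store, Sync}, keep only states in Sat with some successor in Z. Z1 = {Init, Check, Grant, Req, Crit, Retry, Sync}; Z2 = {Init, Check, Req, Crit, Retry, Sync}; fixed.
Sat(EG (EX (halt | (halt & empty)))) = {Init, Check, Req, Crit, Retry, Sync}
Crit ∈ Sat(EG (EX (halt | (halt & empty)))) = {Init, Check, Req, Crit, Retry, Sync}, so the formula holds at Crit.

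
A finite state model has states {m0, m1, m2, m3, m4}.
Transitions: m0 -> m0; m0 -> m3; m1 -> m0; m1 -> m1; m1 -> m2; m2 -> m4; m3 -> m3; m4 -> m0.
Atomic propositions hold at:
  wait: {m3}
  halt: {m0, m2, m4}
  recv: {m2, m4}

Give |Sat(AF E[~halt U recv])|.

Sat(~halt) = {m1, m3}
E[~halt U recv]: least fixpoint, start Z0 = Sat(recv) = {m2, m4}, add states in Sat(~halt) with some successor in Z. Z1 = {m1, m2, m4}; fixed.
Sat(E[~halt U recv]) = {m1, m2, m4}
AF E[~halt U recv]: least fixpoint, start Z0 = {m1, m2, m4}, add states with every successor in Z. Already a fixed point.
Sat(AF E[~halt U recv]) = {m1, m2, m4}
|Sat(AF E[~halt U recv])| = |{m1, m2, m4}| = 3.

3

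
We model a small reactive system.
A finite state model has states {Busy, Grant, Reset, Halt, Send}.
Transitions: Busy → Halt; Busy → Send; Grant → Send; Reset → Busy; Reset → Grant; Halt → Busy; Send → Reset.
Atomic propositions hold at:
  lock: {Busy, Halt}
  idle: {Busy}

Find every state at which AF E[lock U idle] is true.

{Busy, Halt}

E[lock U idle]: least fixpoint, start Z0 = Sat(idle) = {Busy}, add states in Sat(lock) with some successor in Z. Z1 = {Busy, Halt}; fixed.
Sat(E[lock U idle]) = {Busy, Halt}
AF E[lock U idle]: least fixpoint, start Z0 = {Busy, Halt}, add states with every successor in Z. Already a fixed point.
Sat(AF E[lock U idle]) = {Busy, Halt}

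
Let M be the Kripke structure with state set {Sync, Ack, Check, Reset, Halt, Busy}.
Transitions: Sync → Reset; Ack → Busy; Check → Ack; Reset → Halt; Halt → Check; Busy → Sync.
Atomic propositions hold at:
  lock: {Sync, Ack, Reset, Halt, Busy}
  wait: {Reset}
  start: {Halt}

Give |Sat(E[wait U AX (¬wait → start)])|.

Sat(¬wait) = {Sync, Ack, Check, Halt, Busy}
Sat(¬wait → start) = {Reset, Halt}
Sat(AX (¬wait → start)) = {s : every successor in {Reset, Halt}} = {Sync, Reset}
E[wait U AX (¬wait → start)]: least fixpoint, start Z0 = Sat(AX (¬wait → start)) = {Sync, Reset}, add states in Sat(wait) with some successor in Z. Already a fixed point.
Sat(E[wait U AX (¬wait → start)]) = {Sync, Reset}
|Sat(E[wait U AX (¬wait → start)])| = |{Sync, Reset}| = 2.

2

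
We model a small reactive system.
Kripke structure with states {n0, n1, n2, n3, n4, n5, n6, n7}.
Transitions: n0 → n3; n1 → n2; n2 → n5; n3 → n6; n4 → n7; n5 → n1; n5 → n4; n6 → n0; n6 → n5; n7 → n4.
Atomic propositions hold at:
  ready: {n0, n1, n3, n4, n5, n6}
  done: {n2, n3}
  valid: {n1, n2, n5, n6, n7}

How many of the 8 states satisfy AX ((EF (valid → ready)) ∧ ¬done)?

Sat(valid → ready) = {n0, n1, n3, n4, n5, n6}
EF (valid → ready): least fixpoint, start Z0 = {n0, n1, n3, n4, n5, n6}, add states with some successor in Z. Z1 = {n0, n1, n2, n3, n4, n5, n6, n7}; fixed.
Sat(EF (valid → ready)) = {n0, n1, n2, n3, n4, n5, n6, n7}
Sat(¬done) = {n0, n1, n4, n5, n6, n7}
Sat((EF (valid → ready)) ∧ ¬done) = {n0, n1, n4, n5, n6, n7}
Sat(AX ((EF (valid → ready)) ∧ ¬done)) = {s : every successor in {n0, n1, n4, n5, n6, n7}} = {n2, n3, n4, n5, n6, n7}
|Sat(AX ((EF (valid → ready)) ∧ ¬done))| = |{n2, n3, n4, n5, n6, n7}| = 6.

6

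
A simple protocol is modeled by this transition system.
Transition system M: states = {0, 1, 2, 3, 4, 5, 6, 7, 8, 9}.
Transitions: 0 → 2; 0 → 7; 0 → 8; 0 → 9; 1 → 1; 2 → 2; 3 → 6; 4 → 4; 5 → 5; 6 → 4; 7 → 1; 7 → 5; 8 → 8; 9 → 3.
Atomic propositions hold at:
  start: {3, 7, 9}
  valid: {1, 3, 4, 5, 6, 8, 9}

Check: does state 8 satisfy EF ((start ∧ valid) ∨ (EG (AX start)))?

Sat(start ∧ valid) = {3, 9}
Sat(AX start) = {s : every successor in {3, 7, 9}} = {9}
EG (AX start): greatest fixpoint, start Z0 = {9}, keep only states in Sat with some successor in Z. Z1 = ∅; fixed.
Sat(EG (AX start)) = ∅
Sat((start ∧ valid) ∨ (EG (AX start))) = {3, 9}
EF ((start ∧ valid) ∨ (EG (AX start))): least fixpoint, start Z0 = {3, 9}, add states with some successor in Z. Z1 = {0, 3, 9}; fixed.
Sat(EF ((start ∧ valid) ∨ (EG (AX start)))) = {0, 3, 9}
8 ∉ Sat(EF ((start ∧ valid) ∨ (EG (AX start)))) = {0, 3, 9}, so the formula does not hold at 8.

No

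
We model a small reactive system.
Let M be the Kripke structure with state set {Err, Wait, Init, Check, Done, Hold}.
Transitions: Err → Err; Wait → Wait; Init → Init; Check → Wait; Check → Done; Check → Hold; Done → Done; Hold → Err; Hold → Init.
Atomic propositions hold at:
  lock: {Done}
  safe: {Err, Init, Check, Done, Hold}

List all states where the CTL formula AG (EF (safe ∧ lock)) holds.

Sat(safe ∧ lock) = {Done}
EF (safe ∧ lock): least fixpoint, start Z0 = {Done}, add states with some successor in Z. Z1 = {Check, Done}; fixed.
Sat(EF (safe ∧ lock)) = {Check, Done}
AG (EF (safe ∧ lock)): greatest fixpoint, start Z0 = {Check, Done}, keep only states in Sat with every successor in Z. Z1 = {Done}; fixed.
Sat(AG (EF (safe ∧ lock))) = {Done}

{Done}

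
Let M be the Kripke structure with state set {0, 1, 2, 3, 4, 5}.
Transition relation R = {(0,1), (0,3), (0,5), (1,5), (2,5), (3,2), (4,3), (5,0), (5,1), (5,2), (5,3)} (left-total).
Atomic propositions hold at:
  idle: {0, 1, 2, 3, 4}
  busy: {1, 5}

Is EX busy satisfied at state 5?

Yes

Sat(EX busy) = {s : some successor in {1, 5}} = {0, 1, 2, 5}
5 ∈ Sat(EX busy) = {0, 1, 2, 5}, so the formula holds at 5.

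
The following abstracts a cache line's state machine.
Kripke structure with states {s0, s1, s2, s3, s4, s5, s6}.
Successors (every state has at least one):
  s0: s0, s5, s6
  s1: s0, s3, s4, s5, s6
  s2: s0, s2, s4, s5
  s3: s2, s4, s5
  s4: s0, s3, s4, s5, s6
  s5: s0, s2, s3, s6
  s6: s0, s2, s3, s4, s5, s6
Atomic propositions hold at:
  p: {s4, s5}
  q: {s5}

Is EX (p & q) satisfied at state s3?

Sat(p & q) = {s5}
Sat(EX (p & q)) = {s : some successor in {s5}} = {s0, s1, s2, s3, s4, s6}
s3 ∈ Sat(EX (p & q)) = {s0, s1, s2, s3, s4, s6}, so the formula holds at s3.

Yes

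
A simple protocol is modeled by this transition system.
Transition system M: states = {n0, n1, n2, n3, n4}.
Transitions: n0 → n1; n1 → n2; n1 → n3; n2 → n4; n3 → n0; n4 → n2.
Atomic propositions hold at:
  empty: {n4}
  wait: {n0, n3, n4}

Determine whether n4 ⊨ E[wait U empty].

Yes

E[wait U empty]: least fixpoint, start Z0 = Sat(empty) = {n4}, add states in Sat(wait) with some successor in Z. Already a fixed point.
Sat(E[wait U empty]) = {n4}
n4 ∈ Sat(E[wait U empty]) = {n4}, so the formula holds at n4.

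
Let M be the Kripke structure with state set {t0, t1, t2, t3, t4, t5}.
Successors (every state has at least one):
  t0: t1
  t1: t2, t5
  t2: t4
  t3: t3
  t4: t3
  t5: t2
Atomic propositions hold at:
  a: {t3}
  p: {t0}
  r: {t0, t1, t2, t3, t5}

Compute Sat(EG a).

EG a: greatest fixpoint, start Z0 = {t3}, keep only states in Sat with some successor in Z. Already a fixed point.
Sat(EG a) = {t3}

{t3}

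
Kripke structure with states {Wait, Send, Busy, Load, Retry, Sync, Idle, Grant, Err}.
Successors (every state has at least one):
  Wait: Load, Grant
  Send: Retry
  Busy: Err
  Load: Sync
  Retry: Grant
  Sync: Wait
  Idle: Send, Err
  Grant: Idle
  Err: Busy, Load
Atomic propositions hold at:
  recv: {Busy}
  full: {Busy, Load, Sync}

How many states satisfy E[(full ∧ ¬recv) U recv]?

1

Sat(¬recv) = {Wait, Send, Load, Retry, Sync, Idle, Grant, Err}
Sat(full ∧ ¬recv) = {Load, Sync}
E[(full ∧ ¬recv) U recv]: least fixpoint, start Z0 = Sat(recv) = {Busy}, add states in Sat(full ∧ ¬recv) with some successor in Z. Already a fixed point.
Sat(E[(full ∧ ¬recv) U recv]) = {Busy}
|Sat(E[(full ∧ ¬recv) U recv])| = |{Busy}| = 1.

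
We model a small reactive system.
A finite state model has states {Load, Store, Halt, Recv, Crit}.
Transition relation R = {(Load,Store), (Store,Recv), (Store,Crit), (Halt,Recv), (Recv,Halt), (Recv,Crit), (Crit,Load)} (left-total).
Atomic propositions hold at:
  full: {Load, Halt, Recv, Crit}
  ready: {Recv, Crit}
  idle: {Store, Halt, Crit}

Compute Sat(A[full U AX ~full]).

Sat(~full) = {Store}
Sat(AX ~full) = {s : every successor in {Store}} = {Load}
A[full U AX ~full]: least fixpoint, start Z0 = Sat(AX ~full) = {Load}, add states in Sat(full) with every successor in Z. Z1 = {Load, Crit}; fixed.
Sat(A[full U AX ~full]) = {Load, Crit}

{Load, Crit}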